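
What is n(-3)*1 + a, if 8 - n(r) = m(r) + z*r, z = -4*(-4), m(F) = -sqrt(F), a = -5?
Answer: 51 + I*sqrt(3) ≈ 51.0 + 1.732*I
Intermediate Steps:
z = 16
n(r) = 8 + sqrt(r) - 16*r (n(r) = 8 - (-sqrt(r) + 16*r) = 8 + (sqrt(r) - 16*r) = 8 + sqrt(r) - 16*r)
n(-3)*1 + a = (8 + sqrt(-3) - 16*(-3))*1 - 5 = (8 + I*sqrt(3) + 48)*1 - 5 = (56 + I*sqrt(3))*1 - 5 = (56 + I*sqrt(3)) - 5 = 51 + I*sqrt(3)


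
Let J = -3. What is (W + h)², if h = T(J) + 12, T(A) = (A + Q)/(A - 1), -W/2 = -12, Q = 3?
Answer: 1296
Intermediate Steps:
W = 24 (W = -2*(-12) = 24)
T(A) = (3 + A)/(-1 + A) (T(A) = (A + 3)/(A - 1) = (3 + A)/(-1 + A))
h = 12 (h = (3 - 3)/(-1 - 3) + 12 = 0/(-4) + 12 = -¼*0 + 12 = 0 + 12 = 12)
(W + h)² = (24 + 12)² = 36² = 1296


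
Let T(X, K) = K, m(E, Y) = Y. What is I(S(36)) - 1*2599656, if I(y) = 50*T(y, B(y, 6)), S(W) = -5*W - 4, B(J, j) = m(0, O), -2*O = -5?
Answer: -2599531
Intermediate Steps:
O = 5/2 (O = -½*(-5) = 5/2 ≈ 2.5000)
B(J, j) = 5/2
S(W) = -4 - 5*W
I(y) = 125 (I(y) = 50*(5/2) = 125)
I(S(36)) - 1*2599656 = 125 - 1*2599656 = 125 - 2599656 = -2599531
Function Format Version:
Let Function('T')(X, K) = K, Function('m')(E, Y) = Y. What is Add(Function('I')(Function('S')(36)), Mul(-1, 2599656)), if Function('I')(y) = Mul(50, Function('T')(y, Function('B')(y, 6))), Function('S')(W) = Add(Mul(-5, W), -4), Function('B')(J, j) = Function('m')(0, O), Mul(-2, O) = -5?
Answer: -2599531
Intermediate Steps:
O = Rational(5, 2) (O = Mul(Rational(-1, 2), -5) = Rational(5, 2) ≈ 2.5000)
Function('B')(J, j) = Rational(5, 2)
Function('S')(W) = Add(-4, Mul(-5, W))
Function('I')(y) = 125 (Function('I')(y) = Mul(50, Rational(5, 2)) = 125)
Add(Function('I')(Function('S')(36)), Mul(-1, 2599656)) = Add(125, Mul(-1, 2599656)) = Add(125, -2599656) = -2599531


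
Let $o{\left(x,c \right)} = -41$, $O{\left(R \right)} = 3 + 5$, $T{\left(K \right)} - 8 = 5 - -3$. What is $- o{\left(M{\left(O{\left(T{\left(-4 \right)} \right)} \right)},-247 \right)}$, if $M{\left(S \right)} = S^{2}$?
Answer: $41$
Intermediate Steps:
$T{\left(K \right)} = 16$ ($T{\left(K \right)} = 8 + \left(5 - -3\right) = 8 + \left(5 + 3\right) = 8 + 8 = 16$)
$O{\left(R \right)} = 8$
$- o{\left(M{\left(O{\left(T{\left(-4 \right)} \right)} \right)},-247 \right)} = \left(-1\right) \left(-41\right) = 41$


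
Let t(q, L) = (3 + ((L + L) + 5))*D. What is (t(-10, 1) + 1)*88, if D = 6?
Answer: 5368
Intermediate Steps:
t(q, L) = 48 + 12*L (t(q, L) = (3 + ((L + L) + 5))*6 = (3 + (2*L + 5))*6 = (3 + (5 + 2*L))*6 = (8 + 2*L)*6 = 48 + 12*L)
(t(-10, 1) + 1)*88 = ((48 + 12*1) + 1)*88 = ((48 + 12) + 1)*88 = (60 + 1)*88 = 61*88 = 5368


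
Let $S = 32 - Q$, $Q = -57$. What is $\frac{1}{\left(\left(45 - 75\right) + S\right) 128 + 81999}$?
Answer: $\frac{1}{89551} \approx 1.1167 \cdot 10^{-5}$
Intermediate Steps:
$S = 89$ ($S = 32 - -57 = 32 + 57 = 89$)
$\frac{1}{\left(\left(45 - 75\right) + S\right) 128 + 81999} = \frac{1}{\left(\left(45 - 75\right) + 89\right) 128 + 81999} = \frac{1}{\left(-30 + 89\right) 128 + 81999} = \frac{1}{59 \cdot 128 + 81999} = \frac{1}{7552 + 81999} = \frac{1}{89551}$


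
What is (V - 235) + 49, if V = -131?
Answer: -317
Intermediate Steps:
(V - 235) + 49 = (-131 - 235) + 49 = -366 + 49 = -317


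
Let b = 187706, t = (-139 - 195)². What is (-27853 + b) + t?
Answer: 271409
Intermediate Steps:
t = 111556 (t = (-334)² = 111556)
(-27853 + b) + t = (-27853 + 187706) + 111556 = 159853 + 111556 = 271409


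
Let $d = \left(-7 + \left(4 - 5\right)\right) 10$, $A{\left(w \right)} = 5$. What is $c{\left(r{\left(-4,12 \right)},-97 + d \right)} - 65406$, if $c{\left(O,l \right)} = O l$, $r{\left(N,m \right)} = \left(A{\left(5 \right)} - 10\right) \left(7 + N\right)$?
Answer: $-62751$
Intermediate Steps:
$d = -80$ ($d = \left(-7 + \left(4 - 5\right)\right) 10 = \left(-7 - 1\right) 10 = \left(-8\right) 10 = -80$)
$r{\left(N,m \right)} = -35 - 5 N$ ($r{\left(N,m \right)} = \left(5 - 10\right) \left(7 + N\right) = - 5 \left(7 + N\right) = -35 - 5 N$)
$c{\left(r{\left(-4,12 \right)},-97 + d \right)} - 65406 = \left(-35 - -20\right) \left(-97 - 80\right) - 65406 = \left(-35 + 20\right) \left(-177\right) - 65406 = \left(-15\right) \left(-177\right) - 65406 = 2655 - 65406 = -62751$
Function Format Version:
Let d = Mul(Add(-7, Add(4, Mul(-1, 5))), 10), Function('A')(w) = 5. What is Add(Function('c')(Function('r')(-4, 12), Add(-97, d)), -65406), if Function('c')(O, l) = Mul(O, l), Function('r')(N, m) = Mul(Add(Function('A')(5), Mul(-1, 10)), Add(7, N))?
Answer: -62751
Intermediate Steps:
d = -80 (d = Mul(Add(-7, Add(4, -5)), 10) = Mul(Add(-7, -1), 10) = Mul(-8, 10) = -80)
Function('r')(N, m) = Add(-35, Mul(-5, N)) (Function('r')(N, m) = Mul(Add(5, Mul(-1, 10)), Add(7, N)) = Mul(Add(5, -10), Add(7, N)) = Mul(-5, Add(7, N)) = Add(-35, Mul(-5, N)))
Add(Function('c')(Function('r')(-4, 12), Add(-97, d)), -65406) = Add(Mul(Add(-35, Mul(-5, -4)), Add(-97, -80)), -65406) = Add(Mul(Add(-35, 20), -177), -65406) = Add(Mul(-15, -177), -65406) = Add(2655, -65406) = -62751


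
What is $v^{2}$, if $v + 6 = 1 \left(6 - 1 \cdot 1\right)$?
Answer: $1$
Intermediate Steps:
$v = -1$ ($v = -6 + 1 \left(6 - 1 \cdot 1\right) = -6 + 1 \left(6 - 1\right) = -6 + 1 \cdot 5 = -6 + 5 = -1$)
$v^{2} = \left(-1\right)^{2} = 1$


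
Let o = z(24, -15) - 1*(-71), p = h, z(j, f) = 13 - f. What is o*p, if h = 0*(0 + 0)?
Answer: 0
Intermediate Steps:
h = 0 (h = 0*0 = 0)
p = 0
o = 99 (o = (13 - 1*(-15)) - 1*(-71) = (13 + 15) + 71 = 28 + 71 = 99)
o*p = 99*0 = 0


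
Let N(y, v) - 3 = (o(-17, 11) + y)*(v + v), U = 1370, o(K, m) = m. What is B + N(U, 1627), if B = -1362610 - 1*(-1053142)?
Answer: 4184309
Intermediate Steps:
B = -309468 (B = -1362610 + 1053142 = -309468)
N(y, v) = 3 + 2*v*(11 + y) (N(y, v) = 3 + (11 + y)*(v + v) = 3 + (11 + y)*(2*v) = 3 + 2*v*(11 + y))
B + N(U, 1627) = -309468 + (3 + 22*1627 + 2*1627*1370) = -309468 + (3 + 35794 + 4457980) = -309468 + 4493777 = 4184309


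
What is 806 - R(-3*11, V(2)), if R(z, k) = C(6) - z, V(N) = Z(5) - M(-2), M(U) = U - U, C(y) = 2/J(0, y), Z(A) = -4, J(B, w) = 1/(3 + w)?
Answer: 755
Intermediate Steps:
C(y) = 6 + 2*y (C(y) = 2/(1/(3 + y)) = 2*(3 + y) = 6 + 2*y)
M(U) = 0
V(N) = -4 (V(N) = -4 - 1*0 = -4 + 0 = -4)
R(z, k) = 18 - z (R(z, k) = (6 + 2*6) - z = (6 + 12) - z = 18 - z)
806 - R(-3*11, V(2)) = 806 - (18 - (-3)*11) = 806 - (18 - 1*(-33)) = 806 - (18 + 33) = 806 - 1*51 = 806 - 51 = 755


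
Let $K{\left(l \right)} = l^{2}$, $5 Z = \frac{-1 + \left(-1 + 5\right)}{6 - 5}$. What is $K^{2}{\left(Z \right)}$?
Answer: $\frac{81}{625} \approx 0.1296$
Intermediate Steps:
$Z = \frac{3}{5}$ ($Z = \frac{\left(-1 + \left(-1 + 5\right)\right) \frac{1}{6 - 5}}{5} = \frac{\left(-1 + 4\right) 1^{-1}}{5} = \frac{3 \cdot 1}{5} = \frac{1}{5} \cdot 3 = \frac{3}{5} \approx 0.6$)
$K^{2}{\left(Z \right)} = \left(\left(\frac{3}{5}\right)^{2}\right)^{2} = \left(\frac{9}{25}\right)^{2} = \frac{81}{625}$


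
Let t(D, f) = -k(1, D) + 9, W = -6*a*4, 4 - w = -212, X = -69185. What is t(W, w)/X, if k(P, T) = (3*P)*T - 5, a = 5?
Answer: -374/69185 ≈ -0.0054058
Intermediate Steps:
w = 216 (w = 4 - 1*(-212) = 4 + 212 = 216)
W = -120 (W = -6*5*4 = -30*4 = -120)
k(P, T) = -5 + 3*P*T (k(P, T) = 3*P*T - 5 = -5 + 3*P*T)
t(D, f) = 14 - 3*D (t(D, f) = -(-5 + 3*1*D) + 9 = -(-5 + 3*D) + 9 = (5 - 3*D) + 9 = 14 - 3*D)
t(W, w)/X = (14 - 3*(-120))/(-69185) = (14 + 360)*(-1/69185) = 374*(-1/69185) = -374/69185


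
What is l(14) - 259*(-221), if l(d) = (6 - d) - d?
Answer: 57217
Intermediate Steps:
l(d) = 6 - 2*d
l(14) - 259*(-221) = (6 - 2*14) - 259*(-221) = (6 - 28) + 57239 = -22 + 57239 = 57217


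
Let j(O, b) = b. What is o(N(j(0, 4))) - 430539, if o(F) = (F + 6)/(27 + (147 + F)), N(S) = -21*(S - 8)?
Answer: -18513162/43 ≈ -4.3054e+5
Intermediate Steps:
N(S) = 168 - 21*S (N(S) = -21*(-8 + S) = 168 - 21*S)
o(F) = (6 + F)/(174 + F)
o(N(j(0, 4))) - 430539 = (6 + (168 - 21*4))/(174 + (168 - 21*4)) - 430539 = (6 + (168 - 84))/(174 + (168 - 84)) - 430539 = (6 + 84)/(174 + 84) - 430539 = 90/258 - 430539 = (1/258)*90 - 430539 = 15/43 - 430539 = -18513162/43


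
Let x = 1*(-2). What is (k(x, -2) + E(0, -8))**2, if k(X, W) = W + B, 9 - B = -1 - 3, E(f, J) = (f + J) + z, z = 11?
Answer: 196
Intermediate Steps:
E(f, J) = 11 + J + f (E(f, J) = (f + J) + 11 = (J + f) + 11 = 11 + J + f)
x = -2
B = 13 (B = 9 - (-1 - 3) = 9 - 1*(-4) = 9 + 4 = 13)
k(X, W) = 13 + W (k(X, W) = W + 13 = 13 + W)
(k(x, -2) + E(0, -8))**2 = ((13 - 2) + (11 - 8 + 0))**2 = (11 + 3)**2 = 14**2 = 196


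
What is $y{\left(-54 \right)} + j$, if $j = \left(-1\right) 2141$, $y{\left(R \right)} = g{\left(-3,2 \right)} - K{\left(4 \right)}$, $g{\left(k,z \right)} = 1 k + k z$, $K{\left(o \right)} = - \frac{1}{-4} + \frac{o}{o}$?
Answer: $- \frac{8605}{4} \approx -2151.3$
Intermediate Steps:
$K{\left(o \right)} = \frac{5}{4}$ ($K{\left(o \right)} = \left(-1\right) \left(- \frac{1}{4}\right) + 1 = \frac{1}{4} + 1 = \frac{5}{4}$)
$g{\left(k,z \right)} = k + k z$
$y{\left(R \right)} = - \frac{41}{4}$ ($y{\left(R \right)} = - 3 \left(1 + 2\right) - \frac{5}{4} = \left(-3\right) 3 - \frac{5}{4} = -9 - \frac{5}{4} = - \frac{41}{4}$)
$j = -2141$
$y{\left(-54 \right)} + j = - \frac{41}{4} - 2141 = - \frac{8605}{4}$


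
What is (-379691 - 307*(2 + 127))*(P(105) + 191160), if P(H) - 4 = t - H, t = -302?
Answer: -79983265558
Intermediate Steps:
P(H) = -298 - H (P(H) = 4 + (-302 - H) = -298 - H)
(-379691 - 307*(2 + 127))*(P(105) + 191160) = (-379691 - 307*(2 + 127))*((-298 - 1*105) + 191160) = (-379691 - 307*129)*((-298 - 105) + 191160) = (-379691 - 39603)*(-403 + 191160) = -419294*190757 = -79983265558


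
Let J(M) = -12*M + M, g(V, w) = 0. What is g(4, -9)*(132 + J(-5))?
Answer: 0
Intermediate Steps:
J(M) = -11*M
g(4, -9)*(132 + J(-5)) = 0*(132 - 11*(-5)) = 0*(132 + 55) = 0*187 = 0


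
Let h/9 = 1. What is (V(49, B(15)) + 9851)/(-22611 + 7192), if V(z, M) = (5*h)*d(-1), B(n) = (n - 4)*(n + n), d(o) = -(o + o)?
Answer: -9941/15419 ≈ -0.64472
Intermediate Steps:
h = 9 (h = 9*1 = 9)
d(o) = -2*o
B(n) = 2*n*(-4 + n) (B(n) = (-4 + n)*(2*n) = 2*n*(-4 + n))
V(z, M) = 90 (V(z, M) = (5*9)*(-2*(-1)) = 45*2 = 90)
(V(49, B(15)) + 9851)/(-22611 + 7192) = (90 + 9851)/(-22611 + 7192) = 9941/(-15419) = 9941*(-1/15419) = -9941/15419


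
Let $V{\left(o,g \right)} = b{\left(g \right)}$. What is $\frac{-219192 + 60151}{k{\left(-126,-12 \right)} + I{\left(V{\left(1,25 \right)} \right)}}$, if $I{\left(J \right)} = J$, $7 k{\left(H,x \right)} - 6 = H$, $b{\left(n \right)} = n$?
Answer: $- \frac{1113287}{55} \approx -20242.0$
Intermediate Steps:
$k{\left(H,x \right)} = \frac{6}{7} + \frac{H}{7}$
$V{\left(o,g \right)} = g$
$\frac{-219192 + 60151}{k{\left(-126,-12 \right)} + I{\left(V{\left(1,25 \right)} \right)}} = \frac{-219192 + 60151}{\left(\frac{6}{7} + \frac{1}{7} \left(-126\right)\right) + 25} = - \frac{159041}{\left(\frac{6}{7} - 18\right) + 25} = - \frac{159041}{- \frac{120}{7} + 25} = - \frac{159041}{\frac{55}{7}} = \left(-159041\right) \frac{7}{55} = - \frac{1113287}{55}$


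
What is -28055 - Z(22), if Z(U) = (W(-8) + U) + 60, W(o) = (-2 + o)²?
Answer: -28237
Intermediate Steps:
Z(U) = 160 + U (Z(U) = ((-2 - 8)² + U) + 60 = ((-10)² + U) + 60 = (100 + U) + 60 = 160 + U)
-28055 - Z(22) = -28055 - (160 + 22) = -28055 - 1*182 = -28055 - 182 = -28237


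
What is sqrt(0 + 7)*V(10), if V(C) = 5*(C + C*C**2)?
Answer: 5050*sqrt(7) ≈ 13361.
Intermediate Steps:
V(C) = 5*C + 5*C**3 (V(C) = 5*(C + C**3) = 5*C + 5*C**3)
sqrt(0 + 7)*V(10) = sqrt(0 + 7)*(5*10*(1 + 10**2)) = sqrt(7)*(5*10*(1 + 100)) = sqrt(7)*(5*10*101) = sqrt(7)*5050 = 5050*sqrt(7)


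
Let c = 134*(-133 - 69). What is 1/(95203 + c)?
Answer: 1/68135 ≈ 1.4677e-5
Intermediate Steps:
c = -27068 (c = 134*(-202) = -27068)
1/(95203 + c) = 1/(95203 - 27068) = 1/68135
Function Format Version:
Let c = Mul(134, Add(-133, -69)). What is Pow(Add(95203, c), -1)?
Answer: Rational(1, 68135) ≈ 1.4677e-5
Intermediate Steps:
c = -27068 (c = Mul(134, -202) = -27068)
Pow(Add(95203, c), -1) = Pow(Add(95203, -27068), -1) = Pow(68135, -1) = Rational(1, 68135)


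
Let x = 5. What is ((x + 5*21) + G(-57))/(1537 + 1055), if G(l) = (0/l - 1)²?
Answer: 37/864 ≈ 0.042824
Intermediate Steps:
G(l) = 1 (G(l) = (0 - 1)² = (-1)² = 1)
((x + 5*21) + G(-57))/(1537 + 1055) = ((5 + 5*21) + 1)/(1537 + 1055) = ((5 + 105) + 1)/2592 = (110 + 1)*(1/2592) = 111*(1/2592) = 37/864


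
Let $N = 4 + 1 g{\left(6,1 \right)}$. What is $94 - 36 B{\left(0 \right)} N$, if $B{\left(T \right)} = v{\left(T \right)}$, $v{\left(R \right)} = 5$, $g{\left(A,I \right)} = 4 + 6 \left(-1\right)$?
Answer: $-266$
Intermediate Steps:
$g{\left(A,I \right)} = -2$ ($g{\left(A,I \right)} = 4 - 6 = -2$)
$B{\left(T \right)} = 5$
$N = 2$ ($N = 4 + 1 \left(-2\right) = 4 - 2 = 2$)
$94 - 36 B{\left(0 \right)} N = 94 - 36 \cdot 5 \cdot 2 = 94 - 360 = -266$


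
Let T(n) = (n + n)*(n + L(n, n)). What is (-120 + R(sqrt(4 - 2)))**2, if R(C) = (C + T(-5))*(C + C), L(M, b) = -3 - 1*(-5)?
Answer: 20656 - 13920*sqrt(2) ≈ 970.15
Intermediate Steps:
L(M, b) = 2 (L(M, b) = -3 + 5 = 2)
T(n) = 2*n*(2 + n) (T(n) = (n + n)*(n + 2) = (2*n)*(2 + n) = 2*n*(2 + n))
R(C) = 2*C*(30 + C) (R(C) = (C + 2*(-5)*(2 - 5))*(C + C) = (C + 2*(-5)*(-3))*(2*C) = (C + 30)*(2*C) = (30 + C)*(2*C) = 2*C*(30 + C))
(-120 + R(sqrt(4 - 2)))**2 = (-120 + 2*sqrt(4 - 2)*(30 + sqrt(4 - 2)))**2 = (-120 + 2*sqrt(2)*(30 + sqrt(2)))**2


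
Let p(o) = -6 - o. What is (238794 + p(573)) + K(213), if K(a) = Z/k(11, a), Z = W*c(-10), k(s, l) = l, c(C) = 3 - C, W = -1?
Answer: 50739782/213 ≈ 2.3822e+5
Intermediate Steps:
Z = -13 (Z = -(3 - 1*(-10)) = -(3 + 10) = -1*13 = -13)
K(a) = -13/a
(238794 + p(573)) + K(213) = (238794 + (-6 - 1*573)) - 13/213 = (238794 + (-6 - 573)) - 13*1/213 = (238794 - 579) - 13/213 = 238215 - 13/213 = 50739782/213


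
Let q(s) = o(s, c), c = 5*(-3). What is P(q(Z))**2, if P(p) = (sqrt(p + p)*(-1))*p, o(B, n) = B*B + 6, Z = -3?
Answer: 6750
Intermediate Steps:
c = -15
o(B, n) = 6 + B**2 (o(B, n) = B**2 + 6 = 6 + B**2)
q(s) = 6 + s**2
P(p) = -sqrt(2)*p**(3/2) (P(p) = (sqrt(2*p)*(-1))*p = ((sqrt(2)*sqrt(p))*(-1))*p = (-sqrt(2)*sqrt(p))*p = -sqrt(2)*p**(3/2))
P(q(Z))**2 = (-sqrt(2)*(6 + (-3)**2)**(3/2))**2 = (-sqrt(2)*(6 + 9)**(3/2))**2 = (-sqrt(2)*15**(3/2))**2 = (-sqrt(2)*15*sqrt(15))**2 = (-15*sqrt(30))**2 = 6750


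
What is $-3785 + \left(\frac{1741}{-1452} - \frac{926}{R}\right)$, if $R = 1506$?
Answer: $- \frac{460037301}{121484} \approx -3786.8$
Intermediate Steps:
$-3785 + \left(\frac{1741}{-1452} - \frac{926}{R}\right) = -3785 + \left(\frac{1741}{-1452} - \frac{926}{1506}\right) = -3785 + \left(1741 \left(- \frac{1}{1452}\right) - \frac{463}{753}\right) = -3785 - \frac{220361}{121484} = - \frac{460037301}{121484}$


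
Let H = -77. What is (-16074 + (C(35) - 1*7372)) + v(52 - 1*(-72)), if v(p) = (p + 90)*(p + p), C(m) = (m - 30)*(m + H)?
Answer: 29416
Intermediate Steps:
C(m) = (-77 + m)*(-30 + m) (C(m) = (m - 30)*(m - 77) = (-30 + m)*(-77 + m) = (-77 + m)*(-30 + m))
v(p) = 2*p*(90 + p) (v(p) = (90 + p)*(2*p) = 2*p*(90 + p))
(-16074 + (C(35) - 1*7372)) + v(52 - 1*(-72)) = (-16074 + ((2310 + 35**2 - 107*35) - 1*7372)) + 2*(52 - 1*(-72))*(90 + (52 - 1*(-72))) = (-16074 + ((2310 + 1225 - 3745) - 7372)) + 2*(52 + 72)*(90 + (52 + 72)) = (-16074 + (-210 - 7372)) + 2*124*(90 + 124) = (-16074 - 7582) + 2*124*214 = -23656 + 53072 = 29416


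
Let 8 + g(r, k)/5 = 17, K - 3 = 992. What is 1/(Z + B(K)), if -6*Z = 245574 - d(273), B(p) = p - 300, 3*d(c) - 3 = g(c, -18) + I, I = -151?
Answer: -18/724315 ≈ -2.4851e-5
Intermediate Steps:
K = 995 (K = 3 + 992 = 995)
g(r, k) = 45 (g(r, k) = -40 + 5*17 = -40 + 85 = 45)
d(c) = -103/3 (d(c) = 1 + (45 - 151)/3 = 1 + (⅓)*(-106) = 1 - 106/3 = -103/3)
B(p) = -300 + p
Z = -736825/18 (Z = -(245574 - 1*(-103/3))/6 = -(245574 + 103/3)/6 = -⅙*736825/3 = -736825/18 ≈ -40935.)
1/(Z + B(K)) = 1/(-736825/18 + (-300 + 995)) = 1/(-736825/18 + 695) = 1/(-724315/18) = -18/724315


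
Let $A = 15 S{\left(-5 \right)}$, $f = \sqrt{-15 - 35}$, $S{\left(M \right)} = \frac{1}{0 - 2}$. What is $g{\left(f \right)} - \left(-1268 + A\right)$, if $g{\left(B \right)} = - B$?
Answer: $\frac{2551}{2} - 5 i \sqrt{2} \approx 1275.5 - 7.0711 i$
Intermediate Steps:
$S{\left(M \right)} = - \frac{1}{2}$ ($S{\left(M \right)} = \frac{1}{-2} = - \frac{1}{2}$)
$f = 5 i \sqrt{2}$ ($f = \sqrt{-50} = 5 i \sqrt{2} \approx 7.0711 i$)
$A = - \frac{15}{2}$ ($A = 15 \left(- \frac{1}{2}\right) = - \frac{15}{2} \approx -7.5$)
$g{\left(f \right)} - \left(-1268 + A\right) = - 5 i \sqrt{2} - \left(-1268 - \frac{15}{2}\right) = - 5 i \sqrt{2} - - \frac{2551}{2} = - 5 i \sqrt{2} + \frac{2551}{2} = \frac{2551}{2} - 5 i \sqrt{2}$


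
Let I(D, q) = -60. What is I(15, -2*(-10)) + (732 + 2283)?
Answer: 2955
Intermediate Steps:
I(15, -2*(-10)) + (732 + 2283) = -60 + (732 + 2283) = -60 + 3015 = 2955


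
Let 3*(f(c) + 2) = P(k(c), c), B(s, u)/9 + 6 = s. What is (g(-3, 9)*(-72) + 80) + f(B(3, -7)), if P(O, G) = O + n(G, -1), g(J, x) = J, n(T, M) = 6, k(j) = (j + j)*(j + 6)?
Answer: 674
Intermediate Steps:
k(j) = 2*j*(6 + j) (k(j) = (2*j)*(6 + j) = 2*j*(6 + j))
P(O, G) = 6 + O (P(O, G) = O + 6 = 6 + O)
B(s, u) = -54 + 9*s
f(c) = 2*c*(6 + c)/3 (f(c) = -2 + (6 + 2*c*(6 + c))/3 = -2 + (2 + 2*c*(6 + c)/3) = 2*c*(6 + c)/3)
(g(-3, 9)*(-72) + 80) + f(B(3, -7)) = (-3*(-72) + 80) + 2*(-54 + 9*3)*(6 + (-54 + 9*3))/3 = (216 + 80) + 2*(-54 + 27)*(6 + (-54 + 27))/3 = 296 + (⅔)*(-27)*(6 - 27) = 296 + (⅔)*(-27)*(-21) = 296 + 378 = 674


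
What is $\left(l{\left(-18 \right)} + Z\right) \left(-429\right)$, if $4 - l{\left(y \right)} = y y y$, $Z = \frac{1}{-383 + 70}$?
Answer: $- \frac{783640143}{313} \approx -2.5036 \cdot 10^{6}$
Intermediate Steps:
$Z = - \frac{1}{313}$ ($Z = \frac{1}{-313} = - \frac{1}{313} \approx -0.0031949$)
$l{\left(y \right)} = 4 - y^{3}$ ($l{\left(y \right)} = 4 - y y y = 4 - y^{2} y = 4 - y^{3}$)
$\left(l{\left(-18 \right)} + Z\right) \left(-429\right) = \left(\left(4 - \left(-18\right)^{3}\right) - \frac{1}{313}\right) \left(-429\right) = \left(\left(4 - -5832\right) - \frac{1}{313}\right) \left(-429\right) = \left(\left(4 + 5832\right) - \frac{1}{313}\right) \left(-429\right) = \left(5836 - \frac{1}{313}\right) \left(-429\right) = \frac{1826667}{313} \left(-429\right) = - \frac{783640143}{313}$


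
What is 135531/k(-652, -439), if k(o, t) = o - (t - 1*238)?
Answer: 135531/25 ≈ 5421.2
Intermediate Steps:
k(o, t) = 238 + o - t (k(o, t) = o - (t - 238) = o - (-238 + t) = o + (238 - t) = 238 + o - t)
135531/k(-652, -439) = 135531/(238 - 652 - 1*(-439)) = 135531/(238 - 652 + 439) = 135531/25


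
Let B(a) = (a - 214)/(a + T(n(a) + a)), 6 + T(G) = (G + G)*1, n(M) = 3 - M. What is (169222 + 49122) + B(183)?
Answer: 39956921/183 ≈ 2.1834e+5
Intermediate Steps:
T(G) = -6 + 2*G (T(G) = -6 + (G + G)*1 = -6 + (2*G)*1 = -6 + 2*G)
B(a) = (-214 + a)/a (B(a) = (a - 214)/(a + (-6 + 2*((3 - a) + a))) = (-214 + a)/(a + (-6 + 2*3)) = (-214 + a)/(a + (-6 + 6)) = (-214 + a)/(a + 0) = (-214 + a)/a)
(169222 + 49122) + B(183) = (169222 + 49122) + (-214 + 183)/183 = 218344 + (1/183)*(-31) = 218344 - 31/183 = 39956921/183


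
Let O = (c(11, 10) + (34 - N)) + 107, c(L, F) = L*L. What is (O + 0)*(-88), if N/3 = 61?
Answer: -6952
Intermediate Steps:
N = 183 (N = 3*61 = 183)
c(L, F) = L**2
O = 79 (O = (11**2 + (34 - 1*183)) + 107 = (121 + (34 - 183)) + 107 = (121 - 149) + 107 = -28 + 107 = 79)
(O + 0)*(-88) = (79 + 0)*(-88) = 79*(-88) = -6952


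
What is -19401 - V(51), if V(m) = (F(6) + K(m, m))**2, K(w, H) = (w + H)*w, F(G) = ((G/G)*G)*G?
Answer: -27456045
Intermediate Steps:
F(G) = G**2 (F(G) = (1*G)*G = G*G = G**2)
K(w, H) = w*(H + w) (K(w, H) = (H + w)*w = w*(H + w))
V(m) = (36 + 2*m**2)**2 (V(m) = (6**2 + m*(m + m))**2 = (36 + m*(2*m))**2 = (36 + 2*m**2)**2)
-19401 - V(51) = -19401 - 4*(18 + 51**2)**2 = -19401 - 4*(18 + 2601)**2 = -19401 - 4*2619**2 = -19401 - 4*6859161 = -19401 - 1*27436644 = -19401 - 27436644 = -27456045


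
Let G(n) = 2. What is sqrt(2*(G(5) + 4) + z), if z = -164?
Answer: 2*I*sqrt(38) ≈ 12.329*I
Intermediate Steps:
sqrt(2*(G(5) + 4) + z) = sqrt(2*(2 + 4) - 164) = sqrt(2*6 - 164) = sqrt(12 - 164) = sqrt(-152) = 2*I*sqrt(38)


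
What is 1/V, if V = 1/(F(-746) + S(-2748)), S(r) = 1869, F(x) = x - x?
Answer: 1869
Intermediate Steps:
F(x) = 0
V = 1/1869 (V = 1/(0 + 1869) = 1/1869 ≈ 0.00053505)
1/V = 1/(1/1869) = 1869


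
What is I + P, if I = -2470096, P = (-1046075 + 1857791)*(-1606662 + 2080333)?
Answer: 384483859340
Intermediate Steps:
P = 384486329436 (P = 811716*473671 = 384486329436)
I + P = -2470096 + 384486329436 = 384483859340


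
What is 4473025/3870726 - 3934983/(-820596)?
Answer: 3150297905093/529383712116 ≈ 5.9509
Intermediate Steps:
4473025/3870726 - 3934983/(-820596) = 4473025*(1/3870726) - 3934983*(-1/820596) = 4473025/3870726 + 1311661/273532 = 3150297905093/529383712116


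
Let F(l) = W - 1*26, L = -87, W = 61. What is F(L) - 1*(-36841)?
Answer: 36876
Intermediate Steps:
F(l) = 35 (F(l) = 61 - 1*26 = 61 - 26 = 35)
F(L) - 1*(-36841) = 35 - 1*(-36841) = 35 + 36841 = 36876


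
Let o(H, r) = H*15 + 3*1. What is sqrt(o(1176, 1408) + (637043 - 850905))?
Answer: I*sqrt(196219) ≈ 442.97*I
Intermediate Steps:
o(H, r) = 3 + 15*H (o(H, r) = 15*H + 3 = 3 + 15*H)
sqrt(o(1176, 1408) + (637043 - 850905)) = sqrt((3 + 15*1176) + (637043 - 850905)) = sqrt((3 + 17640) - 213862) = sqrt(17643 - 213862) = sqrt(-196219) = I*sqrt(196219)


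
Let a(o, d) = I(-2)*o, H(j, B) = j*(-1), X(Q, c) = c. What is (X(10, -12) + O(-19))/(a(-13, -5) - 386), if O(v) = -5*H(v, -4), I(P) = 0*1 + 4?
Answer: 107/438 ≈ 0.24429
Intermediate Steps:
I(P) = 4 (I(P) = 0 + 4 = 4)
H(j, B) = -j
a(o, d) = 4*o
O(v) = 5*v (O(v) = -(-5)*v = 5*v)
(X(10, -12) + O(-19))/(a(-13, -5) - 386) = (-12 + 5*(-19))/(4*(-13) - 386) = (-12 - 95)/(-52 - 386) = -107/(-438) = -107*(-1/438) = 107/438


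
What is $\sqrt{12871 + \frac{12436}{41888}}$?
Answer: $\frac{3 \sqrt{39208395842}}{5236} \approx 113.45$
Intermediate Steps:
$\sqrt{12871 + \frac{12436}{41888}} = \sqrt{12871 + 12436 \cdot \frac{1}{41888}} = \sqrt{12871 + \frac{3109}{10472}} = \sqrt{\frac{134788221}{10472}} = \frac{3 \sqrt{39208395842}}{5236}$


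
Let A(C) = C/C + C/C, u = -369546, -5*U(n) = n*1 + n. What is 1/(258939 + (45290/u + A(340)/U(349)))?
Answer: 64485777/16697873783633 ≈ 3.8619e-6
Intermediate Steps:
U(n) = -2*n/5 (U(n) = -(n*1 + n)/5 = -(n + n)/5 = -2*n/5)
A(C) = 2 (A(C) = 1 + 1 = 2)
1/(258939 + (45290/u + A(340)/U(349))) = 1/(258939 + (45290/(-369546) + 2/((-⅖*349)))) = 1/(258939 + (45290*(-1/369546) + 2/(-698/5))) = 1/(258939 + (-22645/184773 + 2*(-5/698))) = 1/(258939 + (-22645/184773 - 5/349)) = 1/(258939 - 8826970/64485777) = 1/(16697873783633/64485777) = 64485777/16697873783633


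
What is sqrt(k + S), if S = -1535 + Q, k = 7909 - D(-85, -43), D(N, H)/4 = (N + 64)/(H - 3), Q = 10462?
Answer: sqrt(8905278)/23 ≈ 129.75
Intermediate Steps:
D(N, H) = 4*(64 + N)/(-3 + H) (D(N, H) = 4*((N + 64)/(H - 3)) = 4*((64 + N)/(-3 + H)) = 4*(64 + N)/(-3 + H))
k = 181865/23 (k = 7909 - 4*(64 - 85)/(-3 - 43) = 7909 - 4*(-21)/(-46) = 7909 - 4*(-1)*(-21)/46 = 7909 - 1*42/23 = 7909 - 42/23 = 181865/23 ≈ 7907.2)
S = 8927 (S = -1535 + 10462 = 8927)
sqrt(k + S) = sqrt(181865/23 + 8927) = sqrt(387186/23) = sqrt(8905278)/23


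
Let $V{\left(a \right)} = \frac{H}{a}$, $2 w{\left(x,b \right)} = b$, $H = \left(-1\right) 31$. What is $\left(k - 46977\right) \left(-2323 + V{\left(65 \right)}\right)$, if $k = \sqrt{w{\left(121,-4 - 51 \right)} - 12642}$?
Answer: $\frac{7094748402}{65} - \frac{75513 i \sqrt{50678}}{65} \approx 1.0915 \cdot 10^{8} - 2.6153 \cdot 10^{5} i$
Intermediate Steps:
$H = -31$
$w{\left(x,b \right)} = \frac{b}{2}$
$k = \frac{i \sqrt{50678}}{2}$ ($k = \sqrt{\frac{-4 - 51}{2} - 12642} = \sqrt{\frac{1}{2} \left(-55\right) - 12642} = \sqrt{- \frac{55}{2} - 12642} = \sqrt{- \frac{25339}{2}} = \frac{i \sqrt{50678}}{2} \approx 112.56 i$)
$V{\left(a \right)} = - \frac{31}{a}$
$\left(k - 46977\right) \left(-2323 + V{\left(65 \right)}\right) = \left(\frac{i \sqrt{50678}}{2} - 46977\right) \left(-2323 - \frac{31}{65}\right) = \left(-46977 + \frac{i \sqrt{50678}}{2}\right) \left(-2323 - \frac{31}{65}\right) = \left(-46977 + \frac{i \sqrt{50678}}{2}\right) \left(- \frac{151026}{65}\right) = \frac{7094748402}{65} - \frac{75513 i \sqrt{50678}}{65}$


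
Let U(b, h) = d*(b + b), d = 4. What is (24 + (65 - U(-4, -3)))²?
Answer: 14641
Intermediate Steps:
U(b, h) = 8*b (U(b, h) = 4*(b + b) = 4*(2*b) = 8*b)
(24 + (65 - U(-4, -3)))² = (24 + (65 - 8*(-4)))² = (24 + (65 - 1*(-32)))² = (24 + (65 + 32))² = (24 + 97)² = 121² = 14641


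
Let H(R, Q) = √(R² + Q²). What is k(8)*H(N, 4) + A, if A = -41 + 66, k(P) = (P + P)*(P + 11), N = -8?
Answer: 25 + 1216*√5 ≈ 2744.1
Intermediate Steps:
k(P) = 2*P*(11 + P) (k(P) = (2*P)*(11 + P) = 2*P*(11 + P))
H(R, Q) = √(Q² + R²)
A = 25
k(8)*H(N, 4) + A = (2*8*(11 + 8))*√(4² + (-8)²) + 25 = (2*8*19)*√(16 + 64) + 25 = 304*√80 + 25 = 304*(4*√5) + 25 = 1216*√5 + 25 = 25 + 1216*√5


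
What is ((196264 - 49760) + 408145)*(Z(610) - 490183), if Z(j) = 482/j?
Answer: -82923117113526/305 ≈ -2.7188e+11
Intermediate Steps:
((196264 - 49760) + 408145)*(Z(610) - 490183) = ((196264 - 49760) + 408145)*(482/610 - 490183) = (146504 + 408145)*(482*(1/610) - 490183) = 554649*(241/305 - 490183) = 554649*(-149505574/305) = -82923117113526/305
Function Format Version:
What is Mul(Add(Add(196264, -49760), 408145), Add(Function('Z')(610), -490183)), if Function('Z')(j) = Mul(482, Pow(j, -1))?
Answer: Rational(-82923117113526, 305) ≈ -2.7188e+11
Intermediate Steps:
Mul(Add(Add(196264, -49760), 408145), Add(Function('Z')(610), -490183)) = Mul(Add(Add(196264, -49760), 408145), Add(Mul(482, Pow(610, -1)), -490183)) = Mul(Add(146504, 408145), Add(Mul(482, Rational(1, 610)), -490183)) = Mul(554649, Add(Rational(241, 305), -490183)) = Mul(554649, Rational(-149505574, 305)) = Rational(-82923117113526, 305)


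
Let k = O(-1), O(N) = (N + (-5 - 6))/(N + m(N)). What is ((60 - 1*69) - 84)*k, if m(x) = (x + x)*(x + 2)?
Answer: -372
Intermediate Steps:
m(x) = 2*x*(2 + x) (m(x) = (2*x)*(2 + x) = 2*x*(2 + x))
O(N) = (-11 + N)/(N + 2*N*(2 + N)) (O(N) = (N + (-5 - 6))/(N + 2*N*(2 + N)) = (N - 11)/(N + 2*N*(2 + N)) = (-11 + N)/(N + 2*N*(2 + N)))
k = 4 (k = (-11 - 1)/((-1)*(5 + 2*(-1))) = -1*(-12)/(5 - 2) = -1*(-12)/3 = -1*1/3*(-12) = 4)
((60 - 1*69) - 84)*k = ((60 - 1*69) - 84)*4 = ((60 - 69) - 84)*4 = (-9 - 84)*4 = -93*4 = -372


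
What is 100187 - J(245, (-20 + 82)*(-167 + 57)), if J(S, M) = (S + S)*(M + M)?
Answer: 6783787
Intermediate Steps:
J(S, M) = 4*M*S (J(S, M) = (2*S)*(2*M) = 4*M*S)
100187 - J(245, (-20 + 82)*(-167 + 57)) = 100187 - 4*(-20 + 82)*(-167 + 57)*245 = 100187 - 4*62*(-110)*245 = 100187 - 4*(-6820)*245 = 100187 - 1*(-6683600) = 100187 + 6683600 = 6783787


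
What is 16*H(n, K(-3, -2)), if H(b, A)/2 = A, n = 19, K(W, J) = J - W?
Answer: 32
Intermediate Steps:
H(b, A) = 2*A
16*H(n, K(-3, -2)) = 16*(2*(-2 - 1*(-3))) = 16*(2*(-2 + 3)) = 16*(2*1) = 16*2 = 32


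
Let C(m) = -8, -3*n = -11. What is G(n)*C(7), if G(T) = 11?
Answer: -88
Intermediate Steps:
n = 11/3 (n = -⅓*(-11) = 11/3 ≈ 3.6667)
G(n)*C(7) = 11*(-8) = -88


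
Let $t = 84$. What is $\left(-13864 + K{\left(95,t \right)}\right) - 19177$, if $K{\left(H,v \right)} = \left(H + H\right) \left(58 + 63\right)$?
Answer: $-10051$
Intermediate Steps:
$K{\left(H,v \right)} = 242 H$ ($K{\left(H,v \right)} = 2 H 121 = 242 H$)
$\left(-13864 + K{\left(95,t \right)}\right) - 19177 = \left(-13864 + 242 \cdot 95\right) - 19177 = \left(-13864 + 22990\right) - 19177 = 9126 - 19177 = -10051$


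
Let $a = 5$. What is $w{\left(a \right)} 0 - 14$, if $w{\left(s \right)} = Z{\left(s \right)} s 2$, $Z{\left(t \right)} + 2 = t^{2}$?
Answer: $-14$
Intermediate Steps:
$Z{\left(t \right)} = -2 + t^{2}$
$w{\left(s \right)} = 2 s \left(-2 + s^{2}\right)$ ($w{\left(s \right)} = \left(-2 + s^{2}\right) s 2 = s \left(-2 + s^{2}\right) 2 = 2 s \left(-2 + s^{2}\right)$)
$w{\left(a \right)} 0 - 14 = 2 \cdot 5 \left(-2 + 5^{2}\right) 0 - 14 = 2 \cdot 5 \left(-2 + 25\right) 0 - 14 = 2 \cdot 5 \cdot 23 \cdot 0 - 14 = 230 \cdot 0 - 14 = 0 - 14 = -14$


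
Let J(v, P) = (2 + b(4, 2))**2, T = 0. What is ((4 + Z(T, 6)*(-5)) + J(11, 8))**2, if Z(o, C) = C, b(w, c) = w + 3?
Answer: 3025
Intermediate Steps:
b(w, c) = 3 + w
J(v, P) = 81 (J(v, P) = (2 + (3 + 4))**2 = (2 + 7)**2 = 9**2 = 81)
((4 + Z(T, 6)*(-5)) + J(11, 8))**2 = ((4 + 6*(-5)) + 81)**2 = ((4 - 30) + 81)**2 = (-26 + 81)**2 = 55**2 = 3025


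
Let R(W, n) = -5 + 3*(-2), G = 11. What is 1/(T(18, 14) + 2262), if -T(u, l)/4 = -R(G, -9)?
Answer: 1/2218 ≈ 0.00045086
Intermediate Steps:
R(W, n) = -11 (R(W, n) = -5 - 6 = -11)
T(u, l) = -44 (T(u, l) = -(-4)*(-11) = -4*11 = -44)
1/(T(18, 14) + 2262) = 1/(-44 + 2262) = 1/2218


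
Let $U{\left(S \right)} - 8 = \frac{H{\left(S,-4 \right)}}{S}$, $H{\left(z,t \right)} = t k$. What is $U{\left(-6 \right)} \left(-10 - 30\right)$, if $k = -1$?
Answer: $- \frac{880}{3} \approx -293.33$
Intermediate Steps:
$H{\left(z,t \right)} = - t$ ($H{\left(z,t \right)} = t \left(-1\right) = - t$)
$U{\left(S \right)} = 8 + \frac{4}{S}$ ($U{\left(S \right)} = 8 + \frac{\left(-1\right) \left(-4\right)}{S} = 8 + \frac{4}{S}$)
$U{\left(-6 \right)} \left(-10 - 30\right) = \left(8 + \frac{4}{-6}\right) \left(-10 - 30\right) = \left(8 + 4 \left(- \frac{1}{6}\right)\right) \left(-40\right) = \left(8 - \frac{2}{3}\right) \left(-40\right) = \frac{22}{3} \left(-40\right) = - \frac{880}{3}$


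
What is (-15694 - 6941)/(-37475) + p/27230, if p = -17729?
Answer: -1921729/40817770 ≈ -0.047081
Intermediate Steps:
(-15694 - 6941)/(-37475) + p/27230 = (-15694 - 6941)/(-37475) - 17729/27230 = -22635*(-1/37475) - 17729*1/27230 = 4527/7495 - 17729/27230 = -1921729/40817770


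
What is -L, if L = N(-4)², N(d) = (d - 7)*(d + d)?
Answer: -7744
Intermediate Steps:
N(d) = 2*d*(-7 + d) (N(d) = (-7 + d)*(2*d) = 2*d*(-7 + d))
L = 7744 (L = (2*(-4)*(-7 - 4))² = (2*(-4)*(-11))² = 88² = 7744)
-L = -1*7744 = -7744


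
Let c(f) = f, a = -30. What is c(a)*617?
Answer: -18510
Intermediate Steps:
c(a)*617 = -30*617 = -18510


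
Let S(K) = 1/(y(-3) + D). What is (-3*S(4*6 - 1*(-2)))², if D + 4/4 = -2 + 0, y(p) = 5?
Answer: 9/4 ≈ 2.2500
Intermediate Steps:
D = -3 (D = -1 + (-2 + 0) = -1 - 2 = -3)
S(K) = ½ (S(K) = 1/(5 - 3) = 1/2 = ½)
(-3*S(4*6 - 1*(-2)))² = (-3*½)² = (-3/2)² = 9/4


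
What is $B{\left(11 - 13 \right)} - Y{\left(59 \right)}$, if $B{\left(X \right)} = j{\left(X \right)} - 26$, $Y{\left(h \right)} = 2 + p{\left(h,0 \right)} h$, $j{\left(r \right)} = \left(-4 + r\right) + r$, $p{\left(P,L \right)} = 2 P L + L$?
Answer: $-36$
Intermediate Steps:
$p{\left(P,L \right)} = L + 2 L P$ ($p{\left(P,L \right)} = 2 L P + L = L + 2 L P$)
$j{\left(r \right)} = -4 + 2 r$
$Y{\left(h \right)} = 2$ ($Y{\left(h \right)} = 2 + 0 \left(1 + 2 h\right) h = 2 + 0 h = 2 + 0 = 2$)
$B{\left(X \right)} = -30 + 2 X$ ($B{\left(X \right)} = \left(-4 + 2 X\right) - 26 = -30 + 2 X$)
$B{\left(11 - 13 \right)} - Y{\left(59 \right)} = \left(-30 + 2 \left(11 - 13\right)\right) - 2 = \left(-30 + 2 \left(-2\right)\right) - 2 = \left(-30 - 4\right) - 2 = -34 - 2 = -36$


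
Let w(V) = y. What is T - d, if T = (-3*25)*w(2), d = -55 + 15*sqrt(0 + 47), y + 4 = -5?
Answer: 730 - 15*sqrt(47) ≈ 627.17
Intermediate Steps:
y = -9 (y = -4 - 5 = -9)
w(V) = -9
d = -55 + 15*sqrt(47) ≈ 47.835
T = 675 (T = -3*25*(-9) = -75*(-9) = 675)
T - d = 675 - (-55 + 15*sqrt(47)) = 675 + (55 - 15*sqrt(47)) = 730 - 15*sqrt(47)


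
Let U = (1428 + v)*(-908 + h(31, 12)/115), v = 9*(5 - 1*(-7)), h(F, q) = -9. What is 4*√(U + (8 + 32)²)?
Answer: 32*I*√287893415/115 ≈ 4721.4*I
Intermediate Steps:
v = 108 (v = 9*(5 + 7) = 9*12 = 108)
U = -160402944/115 (U = (1428 + 108)*(-908 - 9/115) = 1536*(-908 - 9*1/115) = 1536*(-908 - 9/115) = 1536*(-104429/115) = -160402944/115 ≈ -1.3948e+6)
4*√(U + (8 + 32)²) = 4*√(-160402944/115 + (8 + 32)²) = 4*√(-160402944/115 + 40²) = 4*√(-160402944/115 + 1600) = 4*√(-160218944/115) = 4*(8*I*√287893415/115) = 32*I*√287893415/115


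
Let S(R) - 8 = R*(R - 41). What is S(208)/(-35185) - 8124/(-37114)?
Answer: -501822938/652928045 ≈ -0.76857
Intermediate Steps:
S(R) = 8 + R*(-41 + R) (S(R) = 8 + R*(R - 41) = 8 + R*(-41 + R))
S(208)/(-35185) - 8124/(-37114) = (8 + 208**2 - 41*208)/(-35185) - 8124/(-37114) = (8 + 43264 - 8528)*(-1/35185) - 8124*(-1/37114) = 34744*(-1/35185) + 4062/18557 = -34744/35185 + 4062/18557 = -501822938/652928045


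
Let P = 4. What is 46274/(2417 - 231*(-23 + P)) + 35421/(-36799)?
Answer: 730880800/125226997 ≈ 5.8364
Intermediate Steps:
46274/(2417 - 231*(-23 + P)) + 35421/(-36799) = 46274/(2417 - 231*(-23 + 4)) + 35421/(-36799) = 46274/(2417 - 231*(-19)) + 35421*(-1/36799) = 46274/(2417 - 1*(-4389)) - 35421/36799 = 46274/(2417 + 4389) - 35421/36799 = 46274/6806 - 35421/36799 = 46274*(1/6806) - 35421/36799 = 23137/3403 - 35421/36799 = 730880800/125226997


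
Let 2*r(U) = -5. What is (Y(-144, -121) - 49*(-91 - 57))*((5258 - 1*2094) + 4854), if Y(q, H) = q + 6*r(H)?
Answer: 56871674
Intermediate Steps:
r(U) = -5/2 (r(U) = (½)*(-5) = -5/2)
Y(q, H) = -15 + q (Y(q, H) = q + 6*(-5/2) = q - 15 = -15 + q)
(Y(-144, -121) - 49*(-91 - 57))*((5258 - 1*2094) + 4854) = ((-15 - 144) - 49*(-91 - 57))*((5258 - 1*2094) + 4854) = (-159 - 49*(-148))*((5258 - 2094) + 4854) = (-159 + 7252)*(3164 + 4854) = 7093*8018 = 56871674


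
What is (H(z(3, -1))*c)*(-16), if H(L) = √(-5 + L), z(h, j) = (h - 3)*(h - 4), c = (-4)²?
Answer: -256*I*√5 ≈ -572.43*I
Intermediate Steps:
c = 16
z(h, j) = (-4 + h)*(-3 + h) (z(h, j) = (-3 + h)*(-4 + h) = (-4 + h)*(-3 + h))
(H(z(3, -1))*c)*(-16) = (√(-5 + (12 + 3² - 7*3))*16)*(-16) = (√(-5 + (12 + 9 - 21))*16)*(-16) = (√(-5 + 0)*16)*(-16) = (√(-5)*16)*(-16) = ((I*√5)*16)*(-16) = (16*I*√5)*(-16) = -256*I*√5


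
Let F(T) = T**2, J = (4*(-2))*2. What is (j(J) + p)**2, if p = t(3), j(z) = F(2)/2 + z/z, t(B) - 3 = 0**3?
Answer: 36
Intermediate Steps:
J = -16 (J = -8*2 = -16)
t(B) = 3 (t(B) = 3 + 0**3 = 3 + 0 = 3)
j(z) = 3 (j(z) = 2**2/2 + z/z = 4*(1/2) + 1 = 2 + 1 = 3)
p = 3
(j(J) + p)**2 = (3 + 3)**2 = 6**2 = 36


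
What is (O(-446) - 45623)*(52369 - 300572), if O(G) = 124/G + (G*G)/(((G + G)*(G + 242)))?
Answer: 515131535100305/45492 ≈ 1.1324e+10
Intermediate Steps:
O(G) = 124/G + G/(2*(242 + G)) (O(G) = 124/G + G²/(((2*G)*(242 + G))) = 124/G + G²/((2*G*(242 + G))) = 124/G + G²*(1/(2*G*(242 + G))) = 124/G + G/(2*(242 + G)))
(O(-446) - 45623)*(52369 - 300572) = ((½)*(60016 + (-446)² + 248*(-446))/(-446*(242 - 446)) - 45623)*(52369 - 300572) = ((½)*(-1/446)*(60016 + 198916 - 110608)/(-204) - 45623)*(-248203) = ((½)*(-1/446)*(-1/204)*148324 - 45623)*(-248203) = (37081/45492 - 45623)*(-248203) = -2075444435/45492*(-248203) = 515131535100305/45492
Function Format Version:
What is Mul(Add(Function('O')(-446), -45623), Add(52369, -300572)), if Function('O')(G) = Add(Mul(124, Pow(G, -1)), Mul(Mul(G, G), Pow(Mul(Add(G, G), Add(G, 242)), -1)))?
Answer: Rational(515131535100305, 45492) ≈ 1.1324e+10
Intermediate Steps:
Function('O')(G) = Add(Mul(124, Pow(G, -1)), Mul(Rational(1, 2), G, Pow(Add(242, G), -1))) (Function('O')(G) = Add(Mul(124, Pow(G, -1)), Mul(Pow(G, 2), Pow(Mul(Mul(2, G), Add(242, G)), -1))) = Add(Mul(124, Pow(G, -1)), Mul(Pow(G, 2), Pow(Mul(2, G, Add(242, G)), -1))) = Add(Mul(124, Pow(G, -1)), Mul(Pow(G, 2), Mul(Rational(1, 2), Pow(G, -1), Pow(Add(242, G), -1)))) = Add(Mul(124, Pow(G, -1)), Mul(Rational(1, 2), G, Pow(Add(242, G), -1))))
Mul(Add(Function('O')(-446), -45623), Add(52369, -300572)) = Mul(Add(Mul(Rational(1, 2), Pow(-446, -1), Pow(Add(242, -446), -1), Add(60016, Pow(-446, 2), Mul(248, -446))), -45623), Add(52369, -300572)) = Mul(Add(Mul(Rational(1, 2), Rational(-1, 446), Pow(-204, -1), Add(60016, 198916, -110608)), -45623), -248203) = Mul(Add(Mul(Rational(1, 2), Rational(-1, 446), Rational(-1, 204), 148324), -45623), -248203) = Mul(Add(Rational(37081, 45492), -45623), -248203) = Mul(Rational(-2075444435, 45492), -248203) = Rational(515131535100305, 45492)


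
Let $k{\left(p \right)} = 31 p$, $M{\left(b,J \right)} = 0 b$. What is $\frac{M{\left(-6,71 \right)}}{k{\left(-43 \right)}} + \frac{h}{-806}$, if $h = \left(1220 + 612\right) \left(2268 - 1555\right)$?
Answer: $- \frac{21068}{13} \approx -1620.6$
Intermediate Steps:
$M{\left(b,J \right)} = 0$
$h = 1306216$ ($h = 1832 \cdot 713 = 1306216$)
$\frac{M{\left(-6,71 \right)}}{k{\left(-43 \right)}} + \frac{h}{-806} = \frac{0}{31 \left(-43\right)} + \frac{1306216}{-806} = \frac{0}{-1333} + 1306216 \left(- \frac{1}{806}\right) = 0 \left(- \frac{1}{1333}\right) - \frac{21068}{13} = 0 - \frac{21068}{13} = - \frac{21068}{13}$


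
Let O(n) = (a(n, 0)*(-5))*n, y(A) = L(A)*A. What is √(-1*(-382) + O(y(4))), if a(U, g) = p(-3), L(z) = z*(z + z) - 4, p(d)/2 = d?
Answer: √3742 ≈ 61.172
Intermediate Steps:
p(d) = 2*d
L(z) = -4 + 2*z² (L(z) = z*(2*z) - 4 = 2*z² - 4 = -4 + 2*z²)
a(U, g) = -6 (a(U, g) = 2*(-3) = -6)
y(A) = A*(-4 + 2*A²) (y(A) = (-4 + 2*A²)*A = A*(-4 + 2*A²))
O(n) = 30*n (O(n) = (-6*(-5))*n = 30*n)
√(-1*(-382) + O(y(4))) = √(-1*(-382) + 30*(2*4*(-2 + 4²))) = √(382 + 30*(2*4*(-2 + 16))) = √(382 + 30*(2*4*14)) = √(382 + 30*112) = √(382 + 3360) = √3742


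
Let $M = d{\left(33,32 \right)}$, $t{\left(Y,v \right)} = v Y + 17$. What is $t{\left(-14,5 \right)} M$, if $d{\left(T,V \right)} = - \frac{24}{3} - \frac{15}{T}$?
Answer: $\frac{4929}{11} \approx 448.09$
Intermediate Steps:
$t{\left(Y,v \right)} = 17 + Y v$ ($t{\left(Y,v \right)} = Y v + 17 = 17 + Y v$)
$d{\left(T,V \right)} = -8 - \frac{15}{T}$ ($d{\left(T,V \right)} = \left(-24\right) \frac{1}{3} - \frac{15}{T} = -8 - \frac{15}{T}$)
$M = - \frac{93}{11}$ ($M = -8 - \frac{15}{33} = -8 - \frac{5}{11} = - \frac{93}{11} \approx -8.4545$)
$t{\left(-14,5 \right)} M = \left(17 - 70\right) \left(- \frac{93}{11}\right) = \left(-53\right) \left(- \frac{93}{11}\right) = \frac{4929}{11}$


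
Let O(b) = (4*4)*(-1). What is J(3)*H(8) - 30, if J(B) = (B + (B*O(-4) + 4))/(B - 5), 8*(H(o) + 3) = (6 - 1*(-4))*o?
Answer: 227/2 ≈ 113.50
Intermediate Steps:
O(b) = -16 (O(b) = 16*(-1) = -16)
H(o) = -3 + 5*o/4 (H(o) = -3 + ((6 - 1*(-4))*o)/8 = -3 + ((6 + 4)*o)/8 = -3 + (10*o)/8 = -3 + 5*o/4)
J(B) = (4 - 15*B)/(-5 + B) (J(B) = (B + (B*(-16) + 4))/(B - 5) = (B + (-16*B + 4))/(-5 + B) = (B + (4 - 16*B))/(-5 + B) = (4 - 15*B)/(-5 + B))
J(3)*H(8) - 30 = ((4 - 15*3)/(-5 + 3))*(-3 + (5/4)*8) - 30 = ((4 - 45)/(-2))*(-3 + 10) - 30 = -1/2*(-41)*7 - 30 = (41/2)*7 - 30 = 287/2 - 30 = 227/2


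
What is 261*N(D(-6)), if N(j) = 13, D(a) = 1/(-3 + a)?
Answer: 3393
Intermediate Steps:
261*N(D(-6)) = 261*13 = 3393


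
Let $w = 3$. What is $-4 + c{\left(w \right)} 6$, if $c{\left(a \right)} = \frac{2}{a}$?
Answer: $0$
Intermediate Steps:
$-4 + c{\left(w \right)} 6 = -4 + \frac{2}{3} \cdot 6 = -4 + 4 = 0$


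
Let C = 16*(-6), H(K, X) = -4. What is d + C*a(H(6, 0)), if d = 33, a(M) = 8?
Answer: -735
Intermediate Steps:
C = -96
d + C*a(H(6, 0)) = 33 - 96*8 = 33 - 768 = -735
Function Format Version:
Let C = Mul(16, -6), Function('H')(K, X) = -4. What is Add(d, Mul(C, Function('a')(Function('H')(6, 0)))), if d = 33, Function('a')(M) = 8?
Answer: -735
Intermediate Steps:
C = -96
Add(d, Mul(C, Function('a')(Function('H')(6, 0)))) = Add(33, Mul(-96, 8)) = Add(33, -768) = -735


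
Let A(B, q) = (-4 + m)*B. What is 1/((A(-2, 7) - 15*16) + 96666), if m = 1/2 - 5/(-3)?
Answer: 3/289289 ≈ 1.0370e-5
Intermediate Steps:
m = 13/6 (m = 1*(½) - 5*(-⅓) = ½ + 5/3 = 13/6 ≈ 2.1667)
A(B, q) = -11*B/6 (A(B, q) = (-4 + 13/6)*B = -11*B/6)
1/((A(-2, 7) - 15*16) + 96666) = 1/((-11/6*(-2) - 15*16) + 96666) = 1/((11/3 - 240) + 96666) = 1/(-709/3 + 96666) = 1/(289289/3) = 3/289289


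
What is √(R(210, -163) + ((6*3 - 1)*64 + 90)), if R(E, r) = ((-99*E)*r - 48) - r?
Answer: √3390063 ≈ 1841.2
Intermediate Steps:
R(E, r) = -48 - r - 99*E*r (R(E, r) = (-99*E*r - 48) - r = (-48 - 99*E*r) - r = -48 - r - 99*E*r)
√(R(210, -163) + ((6*3 - 1)*64 + 90)) = √((-48 - 1*(-163) - 99*210*(-163)) + ((6*3 - 1)*64 + 90)) = √((-48 + 163 + 3388770) + ((18 - 1)*64 + 90)) = √(3388885 + (17*64 + 90)) = √(3388885 + (1088 + 90)) = √(3388885 + 1178) = √3390063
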